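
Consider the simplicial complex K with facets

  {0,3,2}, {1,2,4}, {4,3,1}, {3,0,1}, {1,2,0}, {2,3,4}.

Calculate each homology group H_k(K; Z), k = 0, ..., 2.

H_0 ≅ Z,  H_1 = 0,  H_2 ≅ Z.

Fix the vertex order 0 < 1 < 2 < 3 < 4 and write every simplex with vertices in increasing order. Then dim K = 2 and the simplices of K are:

  0-simplices (5): [0], [1], [2], [3], [4]
  1-simplices (9): [0,1], [0,2], [0,3], [1,2], [1,3], [1,4], [2,3], [2,4], [3,4]
  2-simplices (6): [0,1,2], [0,1,3], [0,2,3], [1,2,4], [1,3,4], [2,3,4]

Hence C_0 ≅ Z^5, C_1 ≅ Z^9, C_2 ≅ Z^6.

∂_1: C_1 → C_0 maps an edge to its endpoints' difference, ∂[p,q] = q − p. For instance
  ∂[0,2] = [2] − [0].
As a 5×9 matrix over Z this has rank 4, with invariant factors (1,1,1,1).

∂_2: C_2 → C_1 maps a triangle to the signed sum of its edges. For instance
  ∂[0,1,3] = [1,3] − [0,3] + [0,1],
  ∂[1,2,4] = [2,4] − [1,4] + [1,2].
The resulting 9×6 matrix has rank 5, and its Smith normal form has invariant factors (1,1,1,1,1).

Now H_k = ker ∂_k / im ∂_{k+1}, so:

  H_0: rank C_0 − rank ∂_1 = 5 − 4 = 1, and the invariant factors of ∂_1 are all 1, so H_0 = Z.
  H_1: rank ker ∂_1 − rank ∂_2 = (9 − 4) − 5 = 0, and the invariant factors of ∂_2 are all 1, so H_1 = 0.
  H_2: rank ker ∂_2 − rank ∂_3 = (6 − 5) − 0 = 1, and there is no ∂_3, so H_2 = Z.

As a check, the Euler characteristic is 5 − 9 + 6 = 2, which agrees with 1 − 0 + 1 = 2.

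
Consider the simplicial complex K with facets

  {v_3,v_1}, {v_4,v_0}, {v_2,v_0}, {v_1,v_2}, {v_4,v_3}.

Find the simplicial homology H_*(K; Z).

H_0 = Z,  H_1 = Z.

Fix the vertex order v_0 < v_1 < v_2 < v_3 < v_4 and write every simplex with vertices in increasing order. Then dim K = 1 and the simplices of K are:

  0-simplices (5): [v_0], [v_1], [v_2], [v_3], [v_4]
  1-simplices (5): [v_0,v_2], [v_0,v_4], [v_1,v_2], [v_1,v_3], [v_3,v_4]

so the chain groups are C_0 ≅ Z^5, C_1 ≅ Z^5.

The boundary map ∂_1: C_1 → C_0 sends each edge [p,q] (with p < q) to q − p. For instance
  ∂[v_1,v_3] = [v_3] − [v_1].
The 5×5 boundary matrix has rank 4 and Smith normal form diag(1,1,1,1).

Reading off H_k = ker ∂_k / im ∂_{k+1}:

  H_0: rank C_0 − rank ∂_1 = 5 − 4 = 1, and the invariant factors of ∂_1 are all 1, so H_0 ≅ Z.
  H_1: rank ker ∂_1 − rank ∂_2 = (5 − 4) − 0 = 1, and there is no ∂_2, so H_1 ≅ Z.

As a check, the Euler characteristic is 5 − 5 = 0, which agrees with 1 − 1 = 0.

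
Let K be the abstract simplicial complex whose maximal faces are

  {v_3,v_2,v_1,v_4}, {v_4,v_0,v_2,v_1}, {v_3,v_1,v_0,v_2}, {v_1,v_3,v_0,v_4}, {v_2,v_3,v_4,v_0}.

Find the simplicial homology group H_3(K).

K has 5 vertices, 10 edges, 10 triangles, 5 3-simplices.
rank ∂_3 = 4, rank ∂_4 = 0 ⇒ b_3 = 5 − 4 − 0 = 1. So H_3 ≅ Z.

H_3 = Z.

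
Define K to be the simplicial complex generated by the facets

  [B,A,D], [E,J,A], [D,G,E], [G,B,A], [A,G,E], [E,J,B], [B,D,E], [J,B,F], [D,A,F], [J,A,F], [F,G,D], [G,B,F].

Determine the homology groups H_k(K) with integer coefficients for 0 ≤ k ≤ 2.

H_0 ≅ Z,  H_1 ≅ Z_2,  H_2 = 0.

Order the vertices as A < B < D < E < F < G < J. Listing each simplex with vertices in this order, K has dimension 2 with simplices:

  0-simplices (7): A, B, D, E, F, G, J
  1-simplices (18): AB, AD, AE, AF, AG, AJ, BD, BE, BF, BG, BJ, DE, DF, DG, EG, EJ, FG, FJ
  2-simplices (12): ABD, ABG, ADF, AEG, AEJ, AFJ, BDE, BEJ, BFG, BFJ, DEG, DFG

so the chain groups are C_0 ≅ Z^7, C_1 ≅ Z^18, C_2 ≅ Z^12.

∂_1: C_1 → C_0 sends each edge [p,q] (with p < q) to q − p.
As a 7×18 matrix over Z this has rank 6, with invariant factors (1,1,1,1,1,1).

Boundary ∂_2: C_2 → C_1 acts by ∂[p,q,r] = [q,r] − [p,r] + [p,q]. For instance
  ∂DEG = EG − DG + DE,
  ∂DFG = FG − DG + DF.
The 18×12 boundary matrix has rank 12 and Smith normal form diag(1,1,1,1,1,1,1,1,1,1,1,2).

From H_k ≅ ker(∂_k) / im(∂_{k+1}) we obtain:

  H_0: rank C_0 − rank ∂_1 = 7 − 6 = 1, and the invariant factors of ∂_1 are all 1, so H_0 = Z.
  H_1: rank ker ∂_1 − rank ∂_2 = (18 − 6) − 12 = 0, and ∂_2 has invariant factor 2 > 1, so H_1 = Z_2.
  H_2: rank ker ∂_2 − rank ∂_3 = (12 − 12) − 0 = 0, and there is no ∂_3, so H_2 = 0.

As a check, the Euler characteristic is 7 − 18 + 12 = 1, which agrees with 1 − 0 + 0 = 1.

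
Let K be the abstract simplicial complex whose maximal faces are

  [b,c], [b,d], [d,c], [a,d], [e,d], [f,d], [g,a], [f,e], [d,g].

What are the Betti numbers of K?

b_0 = 1, b_1 = 3.

K has 7 vertices, 9 edges.
rank ∂_0 = 0, rank ∂_1 = 6 ⇒ b_0 = 7 − 0 − 6 = 1; all invariant factors of ∂_1 are 1 so no torsion. So H_0 ≅ Z.
rank ∂_1 = 6, rank ∂_2 = 0 ⇒ b_1 = 9 − 6 − 0 = 3. So H_1 ≅ Z^3.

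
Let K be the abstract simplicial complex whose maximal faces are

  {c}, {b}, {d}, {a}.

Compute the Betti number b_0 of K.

b_0 = 4.

We work with the vertex ordering a < b < c < d. The simplices of K, each written with vertices in increasing order, are:

  0-simplices (4): a, b, c, d

Hence C_0 ≅ Z^4.

Now H_k = ker ∂_k / im ∂_{k+1}, so:

  H_0: rank C_0 − rank ∂_1 = 4 − 0 = 4, and there is no ∂_1, so H_0 = Z^4.

Hence the Betti numbers are b_0 = 4.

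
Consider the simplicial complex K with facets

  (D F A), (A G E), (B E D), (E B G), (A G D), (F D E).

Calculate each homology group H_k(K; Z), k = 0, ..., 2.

H_0 = Z,  H_1 = Z,  H_2 = 0.

Order the vertices as A < B < D < E < F < G. Listing each simplex with vertices in this order, K has dimension 2 with simplices:

  0-simplices (6): A, B, D, E, F, G
  1-simplices (12): AD, AE, AF, AG, BD, BE, BG, DE, DF, DG, EF, EG
  2-simplices (6): ADF, ADG, AEG, BDE, BEG, DEF

so the chain groups are C_0 ≅ Z^6, C_1 ≅ Z^12, C_2 ≅ Z^6.

∂_1: C_1 → C_0 is given by ∂[p,q] = [q] − [p]. For instance
  ∂DG = G − D.
As a 6×12 matrix over Z this has rank 5, with invariant factors (1,1,1,1,1).

∂_2: C_2 → C_1 maps a triangle to the signed sum of its edges. For instance
  ∂AEG = EG − AG + AE,
  ∂ADF = DF − AF + AD.
As a 12×6 matrix over Z this has rank 6, with invariant factors (1,1,1,1,1,1).

From H_k ≅ ker(∂_k) / im(∂_{k+1}) we obtain:

  H_0: rank C_0 − rank ∂_1 = 6 − 5 = 1, and the invariant factors of ∂_1 are all 1, so H_0 = Z.
  H_1: rank ker ∂_1 − rank ∂_2 = (12 − 5) − 6 = 1, and the invariant factors of ∂_2 are all 1, so H_1 = Z.
  H_2: rank ker ∂_2 − rank ∂_3 = (6 − 6) − 0 = 0, and there is no ∂_3, so H_2 = 0.

(K is a triangulation of the cylinder S^1 x I.)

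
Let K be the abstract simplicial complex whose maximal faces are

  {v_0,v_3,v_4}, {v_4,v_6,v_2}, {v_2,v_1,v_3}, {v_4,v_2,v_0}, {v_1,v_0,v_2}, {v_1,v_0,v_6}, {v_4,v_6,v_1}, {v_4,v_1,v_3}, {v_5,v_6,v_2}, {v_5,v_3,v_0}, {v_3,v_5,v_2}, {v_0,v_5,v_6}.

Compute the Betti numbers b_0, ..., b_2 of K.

We work with the vertex ordering v_0 < v_1 < v_2 < v_3 < v_4 < v_5 < v_6. The simplices of K, each written with vertices in increasing order, are:

  0-simplices (7): [v_0], [v_1], [v_2], [v_3], [v_4], [v_5], [v_6]
  1-simplices (18): (18 of them)
  2-simplices (12): (12 of them)

giving chain groups C_0 ≅ Z^7, C_1 ≅ Z^18, C_2 ≅ Z^12.

Boundary ∂_1: C_1 → C_0 maps an edge to its endpoints' difference, ∂[p,q] = q − p.
As a 7×18 matrix over Z this has rank 6, with invariant factors (1,1,1,1,1,1).

Boundary ∂_2: C_2 → C_1 maps a triangle to the signed sum of its edges. For instance
  ∂[v_0,v_1,v_6] = [v_1,v_6] − [v_0,v_6] + [v_0,v_1],
  ∂[v_2,v_5,v_6] = [v_5,v_6] − [v_2,v_6] + [v_2,v_5].
The 18×12 boundary matrix has rank 12 and Smith normal form diag(1,1,1,1,1,1,1,1,1,1,1,2).

From H_k ≅ ker(∂_k) / im(∂_{k+1}) we obtain:

  H_0: rank C_0 − rank ∂_1 = 7 − 6 = 1, and the invariant factors of ∂_1 are all 1, so H_0 = Z.
  H_1: rank ker ∂_1 − rank ∂_2 = (18 − 6) − 12 = 0, and ∂_2 has invariant factor 2 > 1, so H_1 = Z/2.
  H_2: rank ker ∂_2 − rank ∂_3 = (12 − 12) − 0 = 0, and there is no ∂_3, so H_2 = 0.

Hence the Betti numbers are b_0 = 1, b_1 = 0, b_2 = 0.

b_0 = 1, b_1 = 0, b_2 = 0.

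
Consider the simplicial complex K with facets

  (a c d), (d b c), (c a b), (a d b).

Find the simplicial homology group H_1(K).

Take the total order a < b < c < d on the vertex set. Then K (dimension 2) consists of the simplices:

  0-simplices (4): a, b, c, d
  1-simplices (6): ab, ac, ad, bc, bd, cd
  2-simplices (4): abc, abd, acd, bcd

giving chain groups C_0 ≅ Z^4, C_1 ≅ Z^6, C_2 ≅ Z^4.

∂_1: C_1 → C_0 maps an edge to its endpoints' difference, ∂[p,q] = q − p.
As a 4×6 matrix over Z this has rank 3, with invariant factors (1,1,1).

The boundary map ∂_2: C_2 → C_1 sends each 2-simplex [p,q,r] to [q,r] − [p,r] + [p,q]. For instance
  ∂acd = cd − ad + ac,
  ∂bcd = cd − bd + bc.
As a 6×4 matrix over Z this has rank 3, with invariant factors (1,1,1).

Computing H_k = (kernel of ∂_k) / (image of ∂_{k+1}):

  H_1: rank ker ∂_1 − rank ∂_2 = (6 − 3) − 3 = 0, and the invariant factors of ∂_2 are all 1, so H_1 ≅ 0.

(K is a triangulation of the 2-sphere S^2.)

H_1 ≅ 0.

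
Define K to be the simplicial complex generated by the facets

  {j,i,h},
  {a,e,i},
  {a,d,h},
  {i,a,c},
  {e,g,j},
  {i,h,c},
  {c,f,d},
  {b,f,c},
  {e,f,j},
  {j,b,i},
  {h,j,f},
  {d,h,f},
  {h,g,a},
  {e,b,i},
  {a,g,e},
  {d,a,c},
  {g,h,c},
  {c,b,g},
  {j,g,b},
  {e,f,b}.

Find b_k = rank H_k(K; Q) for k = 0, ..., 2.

K has 10 vertices, 30 edges, 20 triangles.
rank ∂_0 = 0, rank ∂_1 = 9 ⇒ b_0 = 10 − 0 − 9 = 1; all invariant factors of ∂_1 are 1 so no torsion. So H_0 ≅ Z.
rank ∂_1 = 9, rank ∂_2 = 20 ⇒ b_1 = 30 − 9 − 20 = 1; ∂_2 has invariant factor(s) [2] giving torsion. So H_1 ≅ Z ⊕ Z/2.
rank ∂_2 = 20, rank ∂_3 = 0 ⇒ b_2 = 20 − 20 − 0 = 0. So H_2 ≅ 0.

b_0 = 1, b_1 = 1, b_2 = 0.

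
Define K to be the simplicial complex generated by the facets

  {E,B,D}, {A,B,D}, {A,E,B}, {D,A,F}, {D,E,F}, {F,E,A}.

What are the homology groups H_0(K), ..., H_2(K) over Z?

H_0 = Z,  H_1 = 0,  H_2 = Z.

Order the vertices as A < B < D < E < F. Listing each simplex with vertices in this order, K has dimension 2 with simplices:

  0-simplices (5): A, B, D, E, F
  1-simplices (9): AB, AD, AE, AF, BD, BE, DE, DF, EF
  2-simplices (6): ABD, ABE, ADF, AEF, BDE, DEF

Hence C_0 ≅ Z^5, C_1 ≅ Z^9, C_2 ≅ Z^6.

∂_1: C_1 → C_0 maps an edge to its endpoints' difference, ∂[p,q] = q − p. For instance
  ∂DF = F − D.
This gives a 5×9 integer matrix of rank 4; reducing to Smith normal form yields diagonal entries (1,1,1,1).

The boundary map ∂_2: C_2 → C_1 maps a triangle to the signed sum of its edges. For instance
  ∂DEF = EF − DF + DE,
  ∂AEF = EF − AF + AE.
The resulting 9×6 matrix has rank 5, and its Smith normal form has invariant factors (1,1,1,1,1).

Computing H_k = (kernel of ∂_k) / (image of ∂_{k+1}):

  H_0: rank C_0 − rank ∂_1 = 5 − 4 = 1, and the invariant factors of ∂_1 are all 1, so H_0 = Z.
  H_1: rank ker ∂_1 − rank ∂_2 = (9 − 4) − 5 = 0, and the invariant factors of ∂_2 are all 1, so H_1 = 0.
  H_2: rank ker ∂_2 − rank ∂_3 = (6 − 5) − 0 = 1, and there is no ∂_3, so H_2 = Z.

As a check, the Euler characteristic is 5 − 9 + 6 = 2, which agrees with 1 − 0 + 1 = 2.
(K is a triangulation of the 2-sphere S^2.)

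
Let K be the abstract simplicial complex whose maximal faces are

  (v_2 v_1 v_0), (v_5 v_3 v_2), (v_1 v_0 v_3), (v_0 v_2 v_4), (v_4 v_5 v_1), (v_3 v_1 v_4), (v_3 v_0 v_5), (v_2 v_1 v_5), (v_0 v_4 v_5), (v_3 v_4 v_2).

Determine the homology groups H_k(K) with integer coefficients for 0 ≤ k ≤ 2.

We work with the vertex ordering v_0 < v_1 < v_2 < v_3 < v_4 < v_5. The simplices of K, each written with vertices in increasing order, are:

  0-simplices (6): [v_0], [v_1], [v_2], [v_3], [v_4], [v_5]
  1-simplices (15): (15 of them)
  2-simplices (10): [v_0,v_1,v_2], [v_0,v_1,v_3], [v_0,v_2,v_4], [v_0,v_3,v_5], [v_0,v_4,v_5], [v_1,v_2,v_5], [v_1,v_3,v_4], [v_1,v_4,v_5], [v_2,v_3,v_4], [v_2,v_3,v_5]

giving chain groups C_0 ≅ Z^6, C_1 ≅ Z^15, C_2 ≅ Z^10.

The boundary map ∂_1: C_1 → C_0 is given by ∂[p,q] = [q] − [p].
The resulting 6×15 matrix has rank 5, and its Smith normal form has invariant factors (1,1,1,1,1).

∂_2: C_2 → C_1 sends each 2-simplex [p,q,r] to [q,r] − [p,r] + [p,q]. For instance
  ∂[v_0,v_4,v_5] = [v_4,v_5] − [v_0,v_5] + [v_0,v_4],
  ∂[v_2,v_3,v_5] = [v_3,v_5] − [v_2,v_5] + [v_2,v_3].
The resulting 15×10 matrix has rank 10, and its Smith normal form has invariant factors (1,1,1,1,1,1,1,1,1,2).

Reading off H_k = ker ∂_k / im ∂_{k+1}:

  H_0: rank C_0 − rank ∂_1 = 6 − 5 = 1, and the invariant factors of ∂_1 are all 1, so H_0 = Z.
  H_1: rank ker ∂_1 − rank ∂_2 = (15 − 5) − 10 = 0, and ∂_2 has invariant factor 2 > 1, so H_1 = Z/2.
  H_2: rank ker ∂_2 − rank ∂_3 = (10 − 10) − 0 = 0, and there is no ∂_3, so H_2 = 0.

As a check, the Euler characteristic is 6 − 15 + 10 = 1, which agrees with 1 − 0 + 0 = 1.
(K is a triangulation of the real projective plane RP^2.)

H_0 ≅ Z,  H_1 ≅ Z/2,  H_2 = 0.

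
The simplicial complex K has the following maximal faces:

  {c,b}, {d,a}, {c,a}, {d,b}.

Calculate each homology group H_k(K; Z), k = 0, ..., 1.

H_0 ≅ Z,  H_1 ≅ Z.

We work with the vertex ordering a < b < c < d. The simplices of K, each written with vertices in increasing order, are:

  0-simplices (4): a, b, c, d
  1-simplices (4): ac, ad, bc, bd

giving chain groups C_0 ≅ Z^4, C_1 ≅ Z^4.

∂_1: C_1 → C_0 maps an edge to its endpoints' difference, ∂[p,q] = q − p. For instance
  ∂bc = c − b.
As a 4×4 matrix over Z this has rank 3, with invariant factors (1,1,1).

Computing H_k = (kernel of ∂_k) / (image of ∂_{k+1}):

  H_0: rank C_0 − rank ∂_1 = 4 − 3 = 1, and the invariant factors of ∂_1 are all 1, so H_0 ≅ Z.
  H_1: rank ker ∂_1 − rank ∂_2 = (4 − 3) − 0 = 1, and there is no ∂_2, so H_1 ≅ Z.

As a check, the Euler characteristic is 4 − 4 = 0, which agrees with 1 − 1 = 0.
(K is a triangulation of the circle S^1.)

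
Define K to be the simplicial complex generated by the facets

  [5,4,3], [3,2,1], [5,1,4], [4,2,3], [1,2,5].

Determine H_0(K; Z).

H_0 ≅ Z.

K has 5 vertices, 10 edges, 5 triangles.
rank ∂_0 = 0, rank ∂_1 = 4 ⇒ b_0 = 5 − 0 − 4 = 1; all invariant factors of ∂_1 are 1 so no torsion. So H_0 ≅ Z.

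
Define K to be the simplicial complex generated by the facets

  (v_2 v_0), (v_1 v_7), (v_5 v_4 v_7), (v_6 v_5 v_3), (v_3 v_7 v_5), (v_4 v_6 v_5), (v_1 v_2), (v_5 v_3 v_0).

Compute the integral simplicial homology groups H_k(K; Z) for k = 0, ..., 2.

H_0 ≅ Z,  H_1 ≅ Z,  H_2 = 0.

We work with the vertex ordering v_0 < v_1 < v_2 < v_3 < v_4 < v_5 < v_6 < v_7. The simplices of K, each written with vertices in increasing order, are:

  0-simplices (8): [v_0], [v_1], [v_2], [v_3], [v_4], [v_5], [v_6], [v_7]
  1-simplices (13): [v_0,v_2], [v_0,v_3], [v_0,v_5], [v_1,v_2], [v_1,v_7], [v_3,v_5], [v_3,v_6], [v_3,v_7], [v_4,v_5], [v_4,v_6], [v_4,v_7], [v_5,v_6], [v_5,v_7]
  2-simplices (5): [v_0,v_3,v_5], [v_3,v_5,v_6], [v_3,v_5,v_7], [v_4,v_5,v_6], [v_4,v_5,v_7]

Hence C_0 ≅ Z^8, C_1 ≅ Z^13, C_2 ≅ Z^5.

Boundary ∂_1: C_1 → C_0 sends each edge [p,q] (with p < q) to q − p.
The 8×13 boundary matrix has rank 7 and Smith normal form diag(1,1,1,1,1,1,1).

∂_2: C_2 → C_1 sends each 2-simplex [p,q,r] to [q,r] − [p,r] + [p,q]. For instance
  ∂[v_4,v_5,v_7] = [v_5,v_7] − [v_4,v_7] + [v_4,v_5],
  ∂[v_3,v_5,v_7] = [v_5,v_7] − [v_3,v_7] + [v_3,v_5].
The 13×5 boundary matrix has rank 5 and Smith normal form diag(1,1,1,1,1).

Now H_k = ker ∂_k / im ∂_{k+1}, so:

  H_0: rank C_0 − rank ∂_1 = 8 − 7 = 1, and the invariant factors of ∂_1 are all 1, so H_0 ≅ Z.
  H_1: rank ker ∂_1 − rank ∂_2 = (13 − 7) − 5 = 1, and the invariant factors of ∂_2 are all 1, so H_1 ≅ Z.
  H_2: rank ker ∂_2 − rank ∂_3 = (5 − 5) − 0 = 0, and there is no ∂_3, so H_2 ≅ 0.

As a check, the Euler characteristic is 8 − 13 + 5 = 0, which agrees with 1 − 1 + 0 = 0.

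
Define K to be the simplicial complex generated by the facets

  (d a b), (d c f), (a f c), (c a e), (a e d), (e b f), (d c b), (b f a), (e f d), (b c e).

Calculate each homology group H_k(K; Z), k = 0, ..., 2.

H_0 = Z,  H_1 = Z/2Z,  H_2 = 0.

Order the vertices as a < b < c < d < e < f. Listing each simplex with vertices in this order, K has dimension 2 with simplices:

  0-simplices (6): a, b, c, d, e, f
  1-simplices (15): ab, ac, ad, ae, af, bc, bd, be, bf, cd, ce, cf, de, df, ef
  2-simplices (10): abd, abf, ace, acf, ade, bcd, bce, bef, cdf, def

giving chain groups C_0 ≅ Z^6, C_1 ≅ Z^15, C_2 ≅ Z^10.

∂_1: C_1 → C_0 sends each edge [p,q] (with p < q) to q − p. For instance
  ∂be = e − b.
This gives a 6×15 integer matrix of rank 5; reducing to Smith normal form yields diagonal entries (1,1,1,1,1).

∂_2: C_2 → C_1 maps a triangle to the signed sum of its edges. For instance
  ∂bef = ef − bf + be,
  ∂bce = ce − be + bc.
This gives a 15×10 integer matrix of rank 10; reducing to Smith normal form yields diagonal entries (1,1,1,1,1,1,1,1,1,2).

From H_k ≅ ker(∂_k) / im(∂_{k+1}) we obtain:

  H_0: rank C_0 − rank ∂_1 = 6 − 5 = 1, and the invariant factors of ∂_1 are all 1, so H_0 = Z.
  H_1: rank ker ∂_1 − rank ∂_2 = (15 − 5) − 10 = 0, and ∂_2 has invariant factor 2 > 1, so H_1 = Z/2Z.
  H_2: rank ker ∂_2 − rank ∂_3 = (10 − 10) − 0 = 0, and there is no ∂_3, so H_2 = 0.

As a check, the Euler characteristic is 6 − 15 + 10 = 1, which agrees with 1 − 0 + 0 = 1.
(K is a triangulation of the real projective plane RP^2.)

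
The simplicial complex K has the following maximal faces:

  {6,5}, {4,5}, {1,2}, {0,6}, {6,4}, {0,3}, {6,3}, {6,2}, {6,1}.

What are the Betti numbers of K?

b_0 = 1, b_1 = 3.

Take the total order 0 < 1 < 2 < 3 < 4 < 5 < 6 on the vertex set. Then K (dimension 1) consists of the simplices:

  0-simplices (7): [0], [1], [2], [3], [4], [5], [6]
  1-simplices (9): [0,3], [0,6], [1,2], [1,6], [2,6], [3,6], [4,5], [4,6], [5,6]

giving chain groups C_0 ≅ Z^7, C_1 ≅ Z^9.

Boundary ∂_1: C_1 → C_0 sends each edge [p,q] (with p < q) to q − p.
The resulting 7×9 matrix has rank 6, and its Smith normal form has invariant factors (1,1,1,1,1,1).

Now H_k = ker ∂_k / im ∂_{k+1}, so:

  H_0: rank C_0 − rank ∂_1 = 7 − 6 = 1, and the invariant factors of ∂_1 are all 1, so H_0 ≅ Z.
  H_1: rank ker ∂_1 − rank ∂_2 = (9 − 6) − 0 = 3, and there is no ∂_2, so H_1 ≅ Z^3.

(K is a triangulation of a wedge of 3 circles.)

Hence the Betti numbers are b_0 = 1, b_1 = 3.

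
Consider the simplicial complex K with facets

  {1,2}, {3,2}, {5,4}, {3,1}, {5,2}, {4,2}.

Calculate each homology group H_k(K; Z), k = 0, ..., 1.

H_0 ≅ Z,  H_1 ≅ Z^2.

We work with the vertex ordering 1 < 2 < 3 < 4 < 5. The simplices of K, each written with vertices in increasing order, are:

  0-simplices (5): [1], [2], [3], [4], [5]
  1-simplices (6): [1,2], [1,3], [2,3], [2,4], [2,5], [4,5]

so the chain groups are C_0 ≅ Z^5, C_1 ≅ Z^6.

Boundary ∂_1: C_1 → C_0 is given by ∂[p,q] = [q] − [p].
This gives a 5×6 integer matrix of rank 4; reducing to Smith normal form yields diagonal entries (1,1,1,1).

Computing H_k = (kernel of ∂_k) / (image of ∂_{k+1}):

  H_0: rank C_0 − rank ∂_1 = 5 − 4 = 1, and the invariant factors of ∂_1 are all 1, so H_0 = Z.
  H_1: rank ker ∂_1 − rank ∂_2 = (6 − 4) − 0 = 2, and there is no ∂_2, so H_1 = Z^2.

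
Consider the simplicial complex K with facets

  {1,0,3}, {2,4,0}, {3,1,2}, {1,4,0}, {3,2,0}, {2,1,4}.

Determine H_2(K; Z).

H_2 = Z.

Order the vertices as 0 < 1 < 2 < 3 < 4. Listing each simplex with vertices in this order, K has dimension 2 with simplices:

  0-simplices (5): [0], [1], [2], [3], [4]
  1-simplices (9): [0,1], [0,2], [0,3], [0,4], [1,2], [1,3], [1,4], [2,3], [2,4]
  2-simplices (6): [0,1,3], [0,1,4], [0,2,3], [0,2,4], [1,2,3], [1,2,4]

so the chain groups are C_0 ≅ Z^5, C_1 ≅ Z^9, C_2 ≅ Z^6.

∂_1: C_1 → C_0 maps an edge to its endpoints' difference, ∂[p,q] = q − p. For instance
  ∂[2,4] = [4] − [2].
This gives a 5×9 integer matrix of rank 4; reducing to Smith normal form yields diagonal entries (1,1,1,1).

The boundary map ∂_2: C_2 → C_1 sends each 2-simplex [p,q,r] to [q,r] − [p,r] + [p,q]. For instance
  ∂[0,1,4] = [1,4] − [0,4] + [0,1],
  ∂[0,1,3] = [1,3] − [0,3] + [0,1].
As a 9×6 matrix over Z this has rank 5, with invariant factors (1,1,1,1,1).

From H_k ≅ ker(∂_k) / im(∂_{k+1}) we obtain:

  H_2: rank ker ∂_2 − rank ∂_3 = (6 − 5) − 0 = 1, and there is no ∂_3, so H_2 ≅ Z.

(K is a triangulation of the 2-sphere S^2.)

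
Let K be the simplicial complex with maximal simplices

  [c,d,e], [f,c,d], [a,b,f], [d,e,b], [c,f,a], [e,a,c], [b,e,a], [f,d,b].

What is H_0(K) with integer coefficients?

H_0 ≅ Z.

Order the vertices as a < b < c < d < e < f. Listing each simplex with vertices in this order, K has dimension 2 with simplices:

  0-simplices (6): a, b, c, d, e, f
  1-simplices (12): ab, ac, ae, af, bd, be, bf, cd, ce, cf, de, df
  2-simplices (8): abe, abf, ace, acf, bde, bdf, cde, cdf

so the chain groups are C_0 ≅ Z^6, C_1 ≅ Z^12, C_2 ≅ Z^8.

The boundary map ∂_1: C_1 → C_0 is given by ∂[p,q] = [q] − [p].
The resulting 6×12 matrix has rank 5, and its Smith normal form has invariant factors (1,1,1,1,1).

∂_2: C_2 → C_1 acts by ∂[p,q,r] = [q,r] − [p,r] + [p,q]. For instance
  ∂cde = de − ce + cd,
  ∂ace = ce − ae + ac.
The 12×8 boundary matrix has rank 7 and Smith normal form diag(1,1,1,1,1,1,1).

Reading off H_k = ker ∂_k / im ∂_{k+1}:

  H_0: rank C_0 − rank ∂_1 = 6 − 5 = 1, and the invariant factors of ∂_1 are all 1, so H_0 ≅ Z.

(K is a triangulation of the 2-sphere S^2.)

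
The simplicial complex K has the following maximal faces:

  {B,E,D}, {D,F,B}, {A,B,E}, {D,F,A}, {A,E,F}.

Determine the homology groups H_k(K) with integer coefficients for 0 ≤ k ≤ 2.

H_0 ≅ Z,  H_1 ≅ Z,  H_2 = 0.

K has 5 vertices, 10 edges, 5 triangles.
rank ∂_0 = 0, rank ∂_1 = 4 ⇒ b_0 = 5 − 0 − 4 = 1; all invariant factors of ∂_1 are 1 so no torsion. So H_0 ≅ Z.
rank ∂_1 = 4, rank ∂_2 = 5 ⇒ b_1 = 10 − 4 − 5 = 1; all invariant factors of ∂_2 are 1 so no torsion. So H_1 ≅ Z.
rank ∂_2 = 5, rank ∂_3 = 0 ⇒ b_2 = 5 − 5 − 0 = 0. So H_2 ≅ 0.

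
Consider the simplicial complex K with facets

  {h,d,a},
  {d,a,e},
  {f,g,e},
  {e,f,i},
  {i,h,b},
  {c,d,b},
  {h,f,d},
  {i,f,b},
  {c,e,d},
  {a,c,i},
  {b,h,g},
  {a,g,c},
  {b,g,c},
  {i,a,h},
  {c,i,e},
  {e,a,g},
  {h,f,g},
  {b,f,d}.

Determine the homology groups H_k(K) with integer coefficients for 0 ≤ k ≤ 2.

H_0 ≅ Z,  H_1 ≅ Z ⊕ Z/2Z,  H_2 = 0.

Take the total order a < b < c < d < e < f < g < h < i on the vertex set. Then K (dimension 2) consists of the simplices:

  0-simplices (9): a, b, c, d, e, f, g, h, i
  1-simplices (27): ac, ad, ae, ag, ah, ai, bc, bd, bf, bg, bh, bi, cd, ce, cg, ci, de, df, dh, ef, eg, ei, fg, fh, fi, gh, hi
  2-simplices (18): acg, aci, ade, adh, aeg, ahi, bcd, bcg, bdf, bfi, bgh, bhi, cde, cei, dfh, efg, efi, fgh

Hence C_0 ≅ Z^9, C_1 ≅ Z^27, C_2 ≅ Z^18.

The boundary map ∂_1: C_1 → C_0 sends each edge [p,q] (with p < q) to q − p. For instance
  ∂ad = d − a.
The 9×27 boundary matrix has rank 8 and Smith normal form diag(1,1,1,1,1,1,1,1).

∂_2: C_2 → C_1 maps a triangle to the signed sum of its edges. For instance
  ∂acg = cg − ag + ac,
  ∂fgh = gh − fh + fg.
This gives a 27×18 integer matrix of rank 18; reducing to Smith normal form yields diagonal entries (1,1,1,1,1,1,1,1,1,1,1,1,1,1,1,1,1,2).

From H_k ≅ ker(∂_k) / im(∂_{k+1}) we obtain:

  H_0: rank C_0 − rank ∂_1 = 9 − 8 = 1, and the invariant factors of ∂_1 are all 1, so H_0 ≅ Z.
  H_1: rank ker ∂_1 − rank ∂_2 = (27 − 8) − 18 = 1, and ∂_2 has invariant factor 2 > 1, so H_1 ≅ Z ⊕ Z/2Z.
  H_2: rank ker ∂_2 − rank ∂_3 = (18 − 18) − 0 = 0, and there is no ∂_3, so H_2 ≅ 0.

As a check, the Euler characteristic is 9 − 27 + 18 = 0, which agrees with 1 − 1 + 0 = 0.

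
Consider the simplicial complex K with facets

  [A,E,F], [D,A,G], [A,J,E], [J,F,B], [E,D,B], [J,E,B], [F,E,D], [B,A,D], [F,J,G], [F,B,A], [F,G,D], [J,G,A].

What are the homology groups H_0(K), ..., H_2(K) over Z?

H_0 = Z,  H_1 = Z/2,  H_2 = 0.

Take the total order A < B < D < E < F < G < J on the vertex set. Then K (dimension 2) consists of the simplices:

  0-simplices (7): A, B, D, E, F, G, J
  1-simplices (18): AB, AD, AE, AF, AG, AJ, BD, BE, BF, BJ, DE, DF, DG, EF, EJ, FG, FJ, GJ
  2-simplices (12): ABD, ABF, ADG, AEF, AEJ, AGJ, BDE, BEJ, BFJ, DEF, DFG, FGJ

so the chain groups are C_0 ≅ Z^7, C_1 ≅ Z^18, C_2 ≅ Z^12.

Boundary ∂_1: C_1 → C_0 maps an edge to its endpoints' difference, ∂[p,q] = q − p.
As a 7×18 matrix over Z this has rank 6, with invariant factors (1,1,1,1,1,1).

Boundary ∂_2: C_2 → C_1 acts by ∂[p,q,r] = [q,r] − [p,r] + [p,q]. For instance
  ∂ABF = BF − AF + AB,
  ∂AEJ = EJ − AJ + AE.
The 18×12 boundary matrix has rank 12 and Smith normal form diag(1,1,1,1,1,1,1,1,1,1,1,2).

Reading off H_k = ker ∂_k / im ∂_{k+1}:

  H_0: rank C_0 − rank ∂_1 = 7 − 6 = 1, and the invariant factors of ∂_1 are all 1, so H_0 ≅ Z.
  H_1: rank ker ∂_1 − rank ∂_2 = (18 − 6) − 12 = 0, and ∂_2 has invariant factor 2 > 1, so H_1 ≅ Z/2.
  H_2: rank ker ∂_2 − rank ∂_3 = (12 − 12) − 0 = 0, and there is no ∂_3, so H_2 ≅ 0.

As a check, the Euler characteristic is 7 − 18 + 12 = 1, which agrees with 1 − 0 + 0 = 1.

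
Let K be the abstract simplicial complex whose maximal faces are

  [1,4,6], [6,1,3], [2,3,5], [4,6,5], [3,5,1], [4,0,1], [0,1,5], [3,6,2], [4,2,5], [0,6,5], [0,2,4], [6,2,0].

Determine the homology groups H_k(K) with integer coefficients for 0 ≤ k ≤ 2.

Take the total order 0 < 1 < 2 < 3 < 4 < 5 < 6 on the vertex set. Then K (dimension 2) consists of the simplices:

  0-simplices (7): [0], [1], [2], [3], [4], [5], [6]
  1-simplices (18): [0,1], [0,2], [0,4], [0,5], [0,6], [1,3], [1,4], [1,5], [1,6], [2,3], [2,4], [2,5], [2,6], [3,5], [3,6], [4,5], [4,6], [5,6]
  2-simplices (12): [0,1,4], [0,1,5], [0,2,4], [0,2,6], [0,5,6], [1,3,5], [1,3,6], [1,4,6], [2,3,5], [2,3,6], [2,4,5], [4,5,6]

so the chain groups are C_0 ≅ Z^7, C_1 ≅ Z^18, C_2 ≅ Z^12.

∂_1: C_1 → C_0 is given by ∂[p,q] = [q] − [p]. For instance
  ∂[2,4] = [4] − [2].
As a 7×18 matrix over Z this has rank 6, with invariant factors (1,1,1,1,1,1).

∂_2: C_2 → C_1 maps a triangle to the signed sum of its edges. For instance
  ∂[2,4,5] = [4,5] − [2,5] + [2,4],
  ∂[0,1,5] = [1,5] − [0,5] + [0,1].
This gives a 18×12 integer matrix of rank 12; reducing to Smith normal form yields diagonal entries (1,1,1,1,1,1,1,1,1,1,1,2).

From H_k ≅ ker(∂_k) / im(∂_{k+1}) we obtain:

  H_0: rank C_0 − rank ∂_1 = 7 − 6 = 1, and the invariant factors of ∂_1 are all 1, so H_0 ≅ Z.
  H_1: rank ker ∂_1 − rank ∂_2 = (18 − 6) − 12 = 0, and ∂_2 has invariant factor 2 > 1, so H_1 ≅ Z/2.
  H_2: rank ker ∂_2 − rank ∂_3 = (12 − 12) − 0 = 0, and there is no ∂_3, so H_2 ≅ 0.

As a check, the Euler characteristic is 7 − 18 + 12 = 1, which agrees with 1 − 0 + 0 = 1.

H_0 = Z,  H_1 = Z/2,  H_2 = 0.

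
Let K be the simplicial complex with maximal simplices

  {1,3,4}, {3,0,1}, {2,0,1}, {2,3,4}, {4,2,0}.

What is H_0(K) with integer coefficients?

We work with the vertex ordering 0 < 1 < 2 < 3 < 4. The simplices of K, each written with vertices in increasing order, are:

  0-simplices (5): [0], [1], [2], [3], [4]
  1-simplices (10): [0,1], [0,2], [0,3], [0,4], [1,2], [1,3], [1,4], [2,3], [2,4], [3,4]
  2-simplices (5): [0,1,2], [0,1,3], [0,2,4], [1,3,4], [2,3,4]

so the chain groups are C_0 ≅ Z^5, C_1 ≅ Z^10, C_2 ≅ Z^5.

The boundary map ∂_1: C_1 → C_0 maps an edge to its endpoints' difference, ∂[p,q] = q − p.
The resulting 5×10 matrix has rank 4, and its Smith normal form has invariant factors (1,1,1,1).

The boundary map ∂_2: C_2 → C_1 acts by ∂[p,q,r] = [q,r] − [p,r] + [p,q]. For instance
  ∂[0,1,2] = [1,2] − [0,2] + [0,1],
  ∂[1,3,4] = [3,4] − [1,4] + [1,3].
The 10×5 boundary matrix has rank 5 and Smith normal form diag(1,1,1,1,1).

Now H_k = ker ∂_k / im ∂_{k+1}, so:

  H_0: rank C_0 − rank ∂_1 = 5 − 4 = 1, and the invariant factors of ∂_1 are all 1, so H_0 = Z.

(K is a triangulation of the Möbius band.)

H_0 = Z.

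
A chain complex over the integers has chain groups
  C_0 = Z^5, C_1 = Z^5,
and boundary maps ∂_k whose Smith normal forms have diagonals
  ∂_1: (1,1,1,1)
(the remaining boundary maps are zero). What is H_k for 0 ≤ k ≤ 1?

H_0: b_0 = 5 − 0 − 4 = 1; torsion from ∂_1 factors > 1: none. So H_0 ≅ Z.
H_1: b_1 = 5 − 4 − 0 = 1; torsion from ∂_2 factors > 1: none. So H_1 ≅ Z.

H_0 ≅ Z,  H_1 ≅ Z.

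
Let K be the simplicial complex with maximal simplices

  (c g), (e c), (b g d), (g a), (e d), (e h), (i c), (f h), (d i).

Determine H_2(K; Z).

Take the total order a < b < c < d < e < f < g < h < i on the vertex set. Then K (dimension 2) consists of the simplices:

  0-simplices (9): a, b, c, d, e, f, g, h, i
  1-simplices (11): ag, bd, bg, ce, cg, ci, de, dg, di, eh, fh
  2-simplices (1): bdg

giving chain groups C_0 ≅ Z^9, C_1 ≅ Z^11, C_2 ≅ Z^1.

The boundary map ∂_1: C_1 → C_0 sends each edge [p,q] (with p < q) to q − p. For instance
  ∂fh = h − f.
The 9×11 boundary matrix has rank 8 and Smith normal form diag(1,1,1,1,1,1,1,1).

∂_2: C_2 → C_1 acts by ∂[p,q,r] = [q,r] − [p,r] + [p,q]. For instance
  ∂bdg = dg − bg + bd.
The resulting 11×1 matrix has rank 1, and its Smith normal form has invariant factors (1).

Now H_k = ker ∂_k / im ∂_{k+1}, so:

  H_2: rank ker ∂_2 − rank ∂_3 = (1 − 1) − 0 = 0, and there is no ∂_3, so H_2 = 0.

H_2 = 0.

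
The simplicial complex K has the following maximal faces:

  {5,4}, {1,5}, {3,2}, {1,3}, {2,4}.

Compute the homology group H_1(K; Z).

Take the total order 1 < 2 < 3 < 4 < 5 on the vertex set. Then K (dimension 1) consists of the simplices:

  0-simplices (5): [1], [2], [3], [4], [5]
  1-simplices (5): [1,3], [1,5], [2,3], [2,4], [4,5]

Hence C_0 ≅ Z^5, C_1 ≅ Z^5.

∂_1: C_1 → C_0 sends each edge [p,q] (with p < q) to q − p. For instance
  ∂[2,4] = [4] − [2].
This gives a 5×5 integer matrix of rank 4; reducing to Smith normal form yields diagonal entries (1,1,1,1).

Reading off H_k = ker ∂_k / im ∂_{k+1}:

  H_1: rank ker ∂_1 − rank ∂_2 = (5 − 4) − 0 = 1, and there is no ∂_2, so H_1 = Z.

H_1 ≅ Z.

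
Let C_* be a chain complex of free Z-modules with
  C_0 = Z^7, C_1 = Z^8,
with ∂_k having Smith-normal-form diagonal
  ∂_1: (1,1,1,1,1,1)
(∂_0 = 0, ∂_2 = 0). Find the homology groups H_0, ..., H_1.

H_0: b_0 = 7 − 0 − 6 = 1; torsion from ∂_1 factors > 1: none. So H_0 = Z.
H_1: b_1 = 8 − 6 − 0 = 2; torsion from ∂_2 factors > 1: none. So H_1 = Z^2.

H_0 = Z,  H_1 = Z^2.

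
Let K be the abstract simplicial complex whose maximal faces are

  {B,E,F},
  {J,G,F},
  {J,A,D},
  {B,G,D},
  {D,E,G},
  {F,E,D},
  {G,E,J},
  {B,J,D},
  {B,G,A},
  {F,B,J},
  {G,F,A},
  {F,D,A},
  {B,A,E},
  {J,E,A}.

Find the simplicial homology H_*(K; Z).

H_0 = Z,  H_1 = Z^2,  H_2 = Z.

Fix the vertex order A < B < D < E < F < G < J and write every simplex with vertices in increasing order. Then dim K = 2 and the simplices of K are:

  0-simplices (7): A, B, D, E, F, G, J
  1-simplices (21): AB, AD, AE, AF, AG, AJ, BD, BE, BF, BG, BJ, DE, DF, DG, DJ, EF, EG, EJ, FG, FJ, GJ
  2-simplices (14): ABE, ABG, ADF, ADJ, AEJ, AFG, BDG, BDJ, BEF, BFJ, DEF, DEG, EGJ, FGJ

giving chain groups C_0 ≅ Z^7, C_1 ≅ Z^21, C_2 ≅ Z^14.

∂_1: C_1 → C_0 is given by ∂[p,q] = [q] − [p].
This gives a 7×21 integer matrix of rank 6; reducing to Smith normal form yields diagonal entries (1,1,1,1,1,1).

∂_2: C_2 → C_1 acts by ∂[p,q,r] = [q,r] − [p,r] + [p,q]. For instance
  ∂BEF = EF − BF + BE,
  ∂AFG = FG − AG + AF.
As a 21×14 matrix over Z this has rank 13, with invariant factors (1,1,1,1,1,1,1,1,1,1,1,1,1).

Computing H_k = (kernel of ∂_k) / (image of ∂_{k+1}):

  H_0: rank C_0 − rank ∂_1 = 7 − 6 = 1, and the invariant factors of ∂_1 are all 1, so H_0 = Z.
  H_1: rank ker ∂_1 − rank ∂_2 = (21 − 6) − 13 = 2, and the invariant factors of ∂_2 are all 1, so H_1 = Z^2.
  H_2: rank ker ∂_2 − rank ∂_3 = (14 − 13) − 0 = 1, and there is no ∂_3, so H_2 = Z.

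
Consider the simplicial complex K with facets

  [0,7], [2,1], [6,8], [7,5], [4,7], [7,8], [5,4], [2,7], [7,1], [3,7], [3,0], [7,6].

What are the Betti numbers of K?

Take the total order 0 < 1 < 2 < 3 < 4 < 5 < 6 < 7 < 8 on the vertex set. Then K (dimension 1) consists of the simplices:

  0-simplices (9): [0], [1], [2], [3], [4], [5], [6], [7], [8]
  1-simplices (12): [0,3], [0,7], [1,2], [1,7], [2,7], [3,7], [4,5], [4,7], [5,7], [6,7], [6,8], [7,8]

giving chain groups C_0 ≅ Z^9, C_1 ≅ Z^12.

Boundary ∂_1: C_1 → C_0 is given by ∂[p,q] = [q] − [p]. For instance
  ∂[4,7] = [7] − [4].
The resulting 9×12 matrix has rank 8, and its Smith normal form has invariant factors (1,1,1,1,1,1,1,1).

Computing H_k = (kernel of ∂_k) / (image of ∂_{k+1}):

  H_0: rank C_0 − rank ∂_1 = 9 − 8 = 1, and the invariant factors of ∂_1 are all 1, so H_0 = Z.
  H_1: rank ker ∂_1 − rank ∂_2 = (12 − 8) − 0 = 4, and there is no ∂_2, so H_1 = Z^4.

Hence the Betti numbers are b_0 = 1, b_1 = 4.

b_0 = 1, b_1 = 4.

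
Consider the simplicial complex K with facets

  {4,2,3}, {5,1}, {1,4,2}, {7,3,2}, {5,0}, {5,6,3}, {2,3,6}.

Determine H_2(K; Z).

Fix the vertex order 0 < 1 < 2 < 3 < 4 < 5 < 6 < 7 and write every simplex with vertices in increasing order. Then dim K = 2 and the simplices of K are:

  0-simplices (8): [0], [1], [2], [3], [4], [5], [6], [7]
  1-simplices (13): [0,5], [1,2], [1,4], [1,5], [2,3], [2,4], [2,6], [2,7], [3,4], [3,5], [3,6], [3,7], [5,6]
  2-simplices (5): [1,2,4], [2,3,4], [2,3,6], [2,3,7], [3,5,6]

so the chain groups are C_0 ≅ Z^8, C_1 ≅ Z^13, C_2 ≅ Z^5.

The boundary map ∂_1: C_1 → C_0 maps an edge to its endpoints' difference, ∂[p,q] = q − p.
The 8×13 boundary matrix has rank 7 and Smith normal form diag(1,1,1,1,1,1,1).

∂_2: C_2 → C_1 maps a triangle to the signed sum of its edges. For instance
  ∂[1,2,4] = [2,4] − [1,4] + [1,2],
  ∂[2,3,6] = [3,6] − [2,6] + [2,3].
This gives a 13×5 integer matrix of rank 5; reducing to Smith normal form yields diagonal entries (1,1,1,1,1).

Now H_k = ker ∂_k / im ∂_{k+1}, so:

  H_2: rank ker ∂_2 − rank ∂_3 = (5 − 5) − 0 = 0, and there is no ∂_3, so H_2 ≅ 0.

H_2 ≅ 0.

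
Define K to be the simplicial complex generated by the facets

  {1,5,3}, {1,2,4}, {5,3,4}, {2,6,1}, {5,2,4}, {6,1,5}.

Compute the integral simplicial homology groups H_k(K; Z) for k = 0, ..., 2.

Take the total order 1 < 2 < 3 < 4 < 5 < 6 on the vertex set. Then K (dimension 2) consists of the simplices:

  0-simplices (6): [1], [2], [3], [4], [5], [6]
  1-simplices (12): [1,2], [1,3], [1,4], [1,5], [1,6], [2,4], [2,5], [2,6], [3,4], [3,5], [4,5], [5,6]
  2-simplices (6): [1,2,4], [1,2,6], [1,3,5], [1,5,6], [2,4,5], [3,4,5]

so the chain groups are C_0 ≅ Z^6, C_1 ≅ Z^12, C_2 ≅ Z^6.

∂_1: C_1 → C_0 is given by ∂[p,q] = [q] − [p].
As a 6×12 matrix over Z this has rank 5, with invariant factors (1,1,1,1,1).

The boundary map ∂_2: C_2 → C_1 sends each 2-simplex [p,q,r] to [q,r] − [p,r] + [p,q]. For instance
  ∂[3,4,5] = [4,5] − [3,5] + [3,4],
  ∂[2,4,5] = [4,5] − [2,5] + [2,4].
The 12×6 boundary matrix has rank 6 and Smith normal form diag(1,1,1,1,1,1).

Reading off H_k = ker ∂_k / im ∂_{k+1}:

  H_0: rank C_0 − rank ∂_1 = 6 − 5 = 1, and the invariant factors of ∂_1 are all 1, so H_0 ≅ Z.
  H_1: rank ker ∂_1 − rank ∂_2 = (12 − 5) − 6 = 1, and the invariant factors of ∂_2 are all 1, so H_1 ≅ Z.
  H_2: rank ker ∂_2 − rank ∂_3 = (6 − 6) − 0 = 0, and there is no ∂_3, so H_2 ≅ 0.

H_0 = Z,  H_1 = Z,  H_2 = 0.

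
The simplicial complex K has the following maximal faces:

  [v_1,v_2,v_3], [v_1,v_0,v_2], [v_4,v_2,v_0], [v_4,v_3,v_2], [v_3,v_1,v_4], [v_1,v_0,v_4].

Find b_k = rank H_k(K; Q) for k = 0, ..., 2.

b_0 = 1, b_1 = 0, b_2 = 1.

Fix the vertex order v_0 < v_1 < v_2 < v_3 < v_4 and write every simplex with vertices in increasing order. Then dim K = 2 and the simplices of K are:

  0-simplices (5): [v_0], [v_1], [v_2], [v_3], [v_4]
  1-simplices (9): [v_0,v_1], [v_0,v_2], [v_0,v_4], [v_1,v_2], [v_1,v_3], [v_1,v_4], [v_2,v_3], [v_2,v_4], [v_3,v_4]
  2-simplices (6): [v_0,v_1,v_2], [v_0,v_1,v_4], [v_0,v_2,v_4], [v_1,v_2,v_3], [v_1,v_3,v_4], [v_2,v_3,v_4]

so the chain groups are C_0 ≅ Z^5, C_1 ≅ Z^9, C_2 ≅ Z^6.

∂_1: C_1 → C_0 maps an edge to its endpoints' difference, ∂[p,q] = q − p.
As a 5×9 matrix over Z this has rank 4, with invariant factors (1,1,1,1).

The boundary map ∂_2: C_2 → C_1 maps a triangle to the signed sum of its edges. For instance
  ∂[v_1,v_2,v_3] = [v_2,v_3] − [v_1,v_3] + [v_1,v_2],
  ∂[v_0,v_2,v_4] = [v_2,v_4] − [v_0,v_4] + [v_0,v_2].
As a 9×6 matrix over Z this has rank 5, with invariant factors (1,1,1,1,1).

Computing H_k = (kernel of ∂_k) / (image of ∂_{k+1}):

  H_0: rank C_0 − rank ∂_1 = 5 − 4 = 1, and the invariant factors of ∂_1 are all 1, so H_0 ≅ Z.
  H_1: rank ker ∂_1 − rank ∂_2 = (9 − 4) − 5 = 0, and the invariant factors of ∂_2 are all 1, so H_1 ≅ 0.
  H_2: rank ker ∂_2 − rank ∂_3 = (6 − 5) − 0 = 1, and there is no ∂_3, so H_2 ≅ Z.

As a check, the Euler characteristic is 5 − 9 + 6 = 2, which agrees with 1 − 0 + 1 = 2.

Hence the Betti numbers are b_0 = 1, b_1 = 0, b_2 = 1.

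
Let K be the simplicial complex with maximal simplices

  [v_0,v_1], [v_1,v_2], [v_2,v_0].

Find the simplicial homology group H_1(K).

H_1 = Z.

Take the total order v_0 < v_1 < v_2 on the vertex set. Then K (dimension 1) consists of the simplices:

  0-simplices (3): [v_0], [v_1], [v_2]
  1-simplices (3): [v_0,v_1], [v_0,v_2], [v_1,v_2]

so the chain groups are C_0 ≅ Z^3, C_1 ≅ Z^3.

Boundary ∂_1: C_1 → C_0 maps an edge to its endpoints' difference, ∂[p,q] = q − p. For instance
  ∂[v_1,v_2] = [v_2] − [v_1].
The resulting 3×3 matrix has rank 2, and its Smith normal form has invariant factors (1,1).

From H_k ≅ ker(∂_k) / im(∂_{k+1}) we obtain:

  H_1: rank ker ∂_1 − rank ∂_2 = (3 − 2) − 0 = 1, and there is no ∂_2, so H_1 ≅ Z.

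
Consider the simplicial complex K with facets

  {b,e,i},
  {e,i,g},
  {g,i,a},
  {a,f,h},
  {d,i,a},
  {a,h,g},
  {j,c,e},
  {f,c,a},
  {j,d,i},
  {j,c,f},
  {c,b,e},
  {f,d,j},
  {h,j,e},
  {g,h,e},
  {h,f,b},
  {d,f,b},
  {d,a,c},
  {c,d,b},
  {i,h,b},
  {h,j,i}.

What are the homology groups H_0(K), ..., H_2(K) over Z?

H_0 = Z,  H_1 = Z ⊕ Z_2,  H_2 = 0.

K has 10 vertices, 30 edges, 20 triangles.
rank ∂_0 = 0, rank ∂_1 = 9 ⇒ b_0 = 10 − 0 − 9 = 1; all invariant factors of ∂_1 are 1 so no torsion. So H_0 = Z.
rank ∂_1 = 9, rank ∂_2 = 20 ⇒ b_1 = 30 − 9 − 20 = 1; ∂_2 has invariant factor(s) [2] giving torsion. So H_1 = Z ⊕ Z_2.
rank ∂_2 = 20, rank ∂_3 = 0 ⇒ b_2 = 20 − 20 − 0 = 0. So H_2 = 0.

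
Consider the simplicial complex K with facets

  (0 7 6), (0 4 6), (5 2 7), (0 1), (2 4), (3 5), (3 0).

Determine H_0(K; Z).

K has 8 vertices, 12 edges, 3 triangles.
rank ∂_0 = 0, rank ∂_1 = 7 ⇒ b_0 = 8 − 0 − 7 = 1; all invariant factors of ∂_1 are 1 so no torsion. So H_0 ≅ Z.

H_0 ≅ Z.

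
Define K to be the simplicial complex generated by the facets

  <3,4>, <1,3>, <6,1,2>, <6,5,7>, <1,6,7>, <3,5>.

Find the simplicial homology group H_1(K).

Take the total order 1 < 2 < 3 < 4 < 5 < 6 < 7 on the vertex set. Then K (dimension 2) consists of the simplices:

  0-simplices (7): [1], [2], [3], [4], [5], [6], [7]
  1-simplices (10): [1,2], [1,3], [1,6], [1,7], [2,6], [3,4], [3,5], [5,6], [5,7], [6,7]
  2-simplices (3): [1,2,6], [1,6,7], [5,6,7]

giving chain groups C_0 ≅ Z^7, C_1 ≅ Z^10, C_2 ≅ Z^3.

Boundary ∂_1: C_1 → C_0 is given by ∂[p,q] = [q] − [p]. For instance
  ∂[3,4] = [4] − [3].
The resulting 7×10 matrix has rank 6, and its Smith normal form has invariant factors (1,1,1,1,1,1).

∂_2: C_2 → C_1 sends each 2-simplex [p,q,r] to [q,r] − [p,r] + [p,q]. For instance
  ∂[1,6,7] = [6,7] − [1,7] + [1,6],
  ∂[1,2,6] = [2,6] − [1,6] + [1,2].
As a 10×3 matrix over Z this has rank 3, with invariant factors (1,1,1).

From H_k ≅ ker(∂_k) / im(∂_{k+1}) we obtain:

  H_1: rank ker ∂_1 − rank ∂_2 = (10 − 6) − 3 = 1, and the invariant factors of ∂_2 are all 1, so H_1 ≅ Z.

H_1 ≅ Z.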